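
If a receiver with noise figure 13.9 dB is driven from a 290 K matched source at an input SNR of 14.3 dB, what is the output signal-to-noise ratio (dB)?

By definition F = SNR_in/SNR_out, so in dB: SNR_out = SNR_in − NF
SNR_out = 14.3 − 13.9 = 0.4 dB

0.4 dB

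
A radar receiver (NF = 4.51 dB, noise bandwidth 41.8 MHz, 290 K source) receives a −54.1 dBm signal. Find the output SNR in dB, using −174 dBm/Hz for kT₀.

Noise floor: N = −174 + 10 log₁₀(B) + NF
10 log₁₀(4.18×10⁷) = 76.21 dB
N = −174 + 76.21 + 4.51 = −93.28 dBm
SNR = P_sig − N = −54.1 − (−93.28) = 39.18 dB → 39.2 dB

39.2 dB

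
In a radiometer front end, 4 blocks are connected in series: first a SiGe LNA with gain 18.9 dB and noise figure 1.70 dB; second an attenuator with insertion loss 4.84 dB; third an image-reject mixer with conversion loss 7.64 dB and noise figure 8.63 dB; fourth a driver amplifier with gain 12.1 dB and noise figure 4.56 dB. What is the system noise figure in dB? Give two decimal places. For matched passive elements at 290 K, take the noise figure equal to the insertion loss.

3.38 dB

Convert to linear (a loss of L dB is a gain of −L dB): F_i = 10^(NF_i/10), G_i = 10^(G_i,dB/10)
  Stage 1: F_1 = 10^(1.70/10) = 1.479, G_1 = 10^(18.9/10) = 77.62
  Stage 2: F_2 = 10^(4.84/10) = 3.048, G_2 = 10^(−4.84/10) = 0.3281
  Stage 3: F_3 = 10^(8.63/10) = 7.295, G_3 = 10^(−7.64/10) = 0.1722
  Stage 4: F_4 = 10^(4.56/10) = 2.858, G_4 = 10^(12.1/10) = 16.22
Friis cascade:
  F = 1.479 + (3.048 − 1)/77.62 + (7.295 − 1)/25.47 + (2.858 − 1)/4.385 = 2.176
NF = 10 log₁₀(2.176) = 3.38 dB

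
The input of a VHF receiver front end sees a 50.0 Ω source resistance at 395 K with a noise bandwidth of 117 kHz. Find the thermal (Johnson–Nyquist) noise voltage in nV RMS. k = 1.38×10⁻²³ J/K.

V_n = √(4kTRB)
4kTRB = 4 × 1.38×10⁻²³ × 395 × 5.00×10¹ × 1.17×10⁵ = 1.28×10⁻¹³ V²
V_n = √(1.28×10⁻¹³) = 3.57×10⁻⁷ V = 357 nV

357 nV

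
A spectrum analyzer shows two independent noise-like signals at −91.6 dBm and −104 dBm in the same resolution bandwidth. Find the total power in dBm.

Convert to linear, add, convert back:
P₁ = 6.92×10⁻¹³ W, P₂ = 3.98×10⁻¹⁴ W
P_tot = 7.32×10⁻¹³ W → 10 log₁₀(P_tot / 10⁻³) = −91.4 dBm

−91.4 dBm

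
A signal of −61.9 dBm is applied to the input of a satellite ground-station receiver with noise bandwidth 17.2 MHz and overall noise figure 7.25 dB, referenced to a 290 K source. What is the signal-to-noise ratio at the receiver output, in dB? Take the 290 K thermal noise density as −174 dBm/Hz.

32.5 dB

Noise floor: N = −174 + 10 log₁₀(B) + NF
10 log₁₀(1.72×10⁷) = 72.36 dB
N = −174 + 72.36 + 7.25 = −94.39 dBm
SNR = P_sig − N = −61.9 − (−94.39) = 32.49 dB → 32.5 dB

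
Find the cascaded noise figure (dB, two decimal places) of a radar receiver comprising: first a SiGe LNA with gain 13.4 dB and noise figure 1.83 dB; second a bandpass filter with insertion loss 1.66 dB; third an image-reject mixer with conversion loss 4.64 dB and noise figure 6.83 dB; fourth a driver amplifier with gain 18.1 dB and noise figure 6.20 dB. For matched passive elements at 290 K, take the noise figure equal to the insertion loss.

Convert to linear (a loss of L dB is a gain of −L dB): F_i = 10^(NF_i/10), G_i = 10^(G_i,dB/10)
  Stage 1: F_1 = 10^(1.83/10) = 1.524, G_1 = 10^(13.4/10) = 21.88
  Stage 2: F_2 = 10^(1.66/10) = 1.466, G_2 = 10^(−1.66/10) = 0.6823
  Stage 3: F_3 = 10^(6.83/10) = 4.819, G_3 = 10^(−4.64/10) = 0.3436
  Stage 4: F_4 = 10^(6.20/10) = 4.169, G_4 = 10^(18.1/10) = 64.57
Friis cascade:
  F = 1.524 + (1.466 − 1)/21.88 + (4.819 − 1)/14.93 + (4.169 − 1)/5.129 = 2.419
NF = 10 log₁₀(2.419) = 3.84 dB

3.84 dB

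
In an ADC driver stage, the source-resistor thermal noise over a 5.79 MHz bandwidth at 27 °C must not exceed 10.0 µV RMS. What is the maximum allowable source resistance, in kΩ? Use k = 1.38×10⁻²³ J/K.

1.04 kΩ

T = 27 °C + 273.15 = 300.15 K
Johnson–Nyquist: V_n = √(4kTRB) ⇒ R = V_n² / (4kTB)
4kTB = 4 × 1.38×10⁻²³ × 300.15 × 5.79×10⁶ = 9.59×10⁻¹⁴
R = (1.00×10⁻⁵)² / 9.59×10⁻¹⁴ = 1.04×10³ Ω = 1.04 kΩ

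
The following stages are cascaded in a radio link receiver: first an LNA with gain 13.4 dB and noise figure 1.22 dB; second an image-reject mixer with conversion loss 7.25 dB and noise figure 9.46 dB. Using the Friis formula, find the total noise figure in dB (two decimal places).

2.26 dB

Convert to linear (a loss of L dB is a gain of −L dB): F_i = 10^(NF_i/10), G_i = 10^(G_i,dB/10)
  Stage 1: F_1 = 10^(1.22/10) = 1.324, G_1 = 10^(13.4/10) = 21.88
  Stage 2: F_2 = 10^(9.46/10) = 8.831, G_2 = 10^(−7.25/10) = 0.1884
Friis cascade:
  F = 1.324 + (8.831 − 1)/21.88 = 1.682
NF = 10 log₁₀(1.682) = 2.26 dB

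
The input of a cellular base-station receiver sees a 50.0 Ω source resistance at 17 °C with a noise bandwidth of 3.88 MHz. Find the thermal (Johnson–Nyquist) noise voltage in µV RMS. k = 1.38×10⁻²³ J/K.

1.76 µV

T = 17 °C + 273.15 = 290.15 K
V_n = √(4kTRB)
4kTRB = 4 × 1.38×10⁻²³ × 290.15 × 5.00×10¹ × 3.88×10⁶ = 3.11×10⁻¹² V²
V_n = √(3.11×10⁻¹²) = 1.76×10⁻⁶ V = 1.76 µV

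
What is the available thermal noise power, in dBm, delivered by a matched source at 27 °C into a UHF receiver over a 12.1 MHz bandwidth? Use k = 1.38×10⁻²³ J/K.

T = 27 °C + 273.15 = 300.15 K
P_n = kTB = 1.38×10⁻²³ × 300.15 × 1.21×10⁷ = 5.01×10⁻¹⁴ W
In dBm: 10 log₁₀(5.01×10⁻¹⁴ / 10⁻³) = −103.0 dBm

−103.0 dBm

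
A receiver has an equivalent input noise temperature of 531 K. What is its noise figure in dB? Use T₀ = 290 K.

F = 1 + T_e/T₀ = 1 + 531/290 = 2.83103
NF = 10 log₁₀(2.83103) = 4.52 dB

4.52 dB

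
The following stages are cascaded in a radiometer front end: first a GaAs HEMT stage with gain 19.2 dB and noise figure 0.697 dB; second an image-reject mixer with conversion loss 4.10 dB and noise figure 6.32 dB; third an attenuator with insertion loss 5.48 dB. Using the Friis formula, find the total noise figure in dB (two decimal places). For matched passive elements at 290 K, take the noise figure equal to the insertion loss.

1.11 dB

Convert to linear (a loss of L dB is a gain of −L dB): F_i = 10^(NF_i/10), G_i = 10^(G_i,dB/10)
  Stage 1: F_1 = 10^(0.697/10) = 1.174, G_1 = 10^(19.2/10) = 83.18
  Stage 2: F_2 = 10^(6.32/10) = 4.285, G_2 = 10^(−4.10/10) = 0.3890
  Stage 3: F_3 = 10^(5.48/10) = 3.532, G_3 = 10^(−5.48/10) = 0.2831
Friis cascade:
  F = 1.174 + (4.285 − 1)/83.18 + (3.532 − 1)/32.36 = 1.292
NF = 10 log₁₀(1.292) = 1.11 dB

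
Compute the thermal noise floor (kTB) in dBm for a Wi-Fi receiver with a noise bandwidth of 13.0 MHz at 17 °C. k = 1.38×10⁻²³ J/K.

−102.8 dBm

T = 17 °C + 273.15 = 290.15 K
P_n = kTB = 1.38×10⁻²³ × 290.15 × 1.30×10⁷ = 5.21×10⁻¹⁴ W
In dBm: 10 log₁₀(5.21×10⁻¹⁴ / 10⁻³) = −102.8 dBm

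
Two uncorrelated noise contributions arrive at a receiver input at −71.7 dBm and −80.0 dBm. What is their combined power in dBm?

Convert to linear, add, convert back:
P₁ = 6.76×10⁻¹¹ W, P₂ = 1.00×10⁻¹¹ W
P_tot = 7.76×10⁻¹¹ W → 10 log₁₀(P_tot / 10⁻³) = −71.1 dBm

−71.1 dBm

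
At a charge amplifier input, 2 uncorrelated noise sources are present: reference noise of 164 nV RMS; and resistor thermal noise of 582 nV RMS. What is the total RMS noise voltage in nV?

605 nV

Uncorrelated sources add in power (mean-square): V_tot = √(ΣV_i²)
V_tot = √[(1.64×10⁻⁷)² + (5.82×10⁻⁷)²] = 6.05×10⁻⁷ V = 605 nV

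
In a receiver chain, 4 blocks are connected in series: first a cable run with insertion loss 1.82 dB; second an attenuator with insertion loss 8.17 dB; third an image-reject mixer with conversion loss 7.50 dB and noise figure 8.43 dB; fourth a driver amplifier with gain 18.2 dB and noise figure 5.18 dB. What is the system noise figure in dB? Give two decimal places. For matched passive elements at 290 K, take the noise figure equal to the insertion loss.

Convert to linear (a loss of L dB is a gain of −L dB): F_i = 10^(NF_i/10), G_i = 10^(G_i,dB/10)
  Stage 1: F_1 = 10^(1.82/10) = 1.521, G_1 = 10^(−1.82/10) = 0.6577
  Stage 2: F_2 = 10^(8.17/10) = 6.561, G_2 = 10^(−8.17/10) = 0.1524
  Stage 3: F_3 = 10^(8.43/10) = 6.966, G_3 = 10^(−7.50/10) = 0.1778
  Stage 4: F_4 = 10^(5.18/10) = 3.296, G_4 = 10^(18.2/10) = 66.07
Friis cascade:
  F = 1.521 + (6.561 − 1)/0.6577 + (6.966 − 1)/0.1002 + (3.296 − 1)/0.01782 = 198.3
NF = 10 log₁₀(198.3) = 22.97 dB

22.97 dB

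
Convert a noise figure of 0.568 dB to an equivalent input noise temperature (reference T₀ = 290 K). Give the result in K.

F = 10^(0.568/10) = 1.13972
T_e = (F − 1)·T₀ = (1.13972 − 1) × 290 = 40.5 K

40.5 K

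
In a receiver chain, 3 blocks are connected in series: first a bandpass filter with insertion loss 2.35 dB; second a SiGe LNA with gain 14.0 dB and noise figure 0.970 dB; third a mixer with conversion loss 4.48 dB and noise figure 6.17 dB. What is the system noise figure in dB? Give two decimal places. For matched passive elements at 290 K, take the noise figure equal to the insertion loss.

Convert to linear (a loss of L dB is a gain of −L dB): F_i = 10^(NF_i/10), G_i = 10^(G_i,dB/10)
  Stage 1: F_1 = 10^(2.35/10) = 1.718, G_1 = 10^(−2.35/10) = 0.5821
  Stage 2: F_2 = 10^(0.970/10) = 1.250, G_2 = 10^(14.0/10) = 25.12
  Stage 3: F_3 = 10^(6.17/10) = 4.140, G_3 = 10^(−4.48/10) = 0.3565
Friis cascade:
  F = 1.718 + (1.250 − 1)/0.5821 + (4.140 − 1)/14.62 = 2.363
NF = 10 log₁₀(2.363) = 3.73 dB

3.73 dB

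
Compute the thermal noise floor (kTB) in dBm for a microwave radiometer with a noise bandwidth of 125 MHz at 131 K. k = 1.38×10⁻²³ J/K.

−96.5 dBm

P_n = kTB = 1.38×10⁻²³ × 131 × 1.25×10⁸ = 2.26×10⁻¹³ W
In dBm: 10 log₁₀(2.26×10⁻¹³ / 10⁻³) = −96.5 dBm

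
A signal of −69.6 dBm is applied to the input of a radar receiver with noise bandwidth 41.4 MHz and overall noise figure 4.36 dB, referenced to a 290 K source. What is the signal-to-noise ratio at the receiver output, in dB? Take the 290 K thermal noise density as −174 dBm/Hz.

Noise floor: N = −174 + 10 log₁₀(B) + NF
10 log₁₀(4.14×10⁷) = 76.17 dB
N = −174 + 76.17 + 4.36 = −93.47 dBm
SNR = P_sig − N = −69.6 − (−93.47) = 23.87 dB → 23.9 dB

23.9 dB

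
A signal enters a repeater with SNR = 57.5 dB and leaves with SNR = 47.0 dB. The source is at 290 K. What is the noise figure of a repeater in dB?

NF (dB) = SNR_in(dB) − SNR_out(dB) when the source is at T₀
NF = 57.5 − 47.0 = 10.5 dB

10.5 dB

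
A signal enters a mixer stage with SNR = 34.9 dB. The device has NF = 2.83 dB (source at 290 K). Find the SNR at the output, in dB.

By definition F = SNR_in/SNR_out, so in dB: SNR_out = SNR_in − NF
SNR_out = 34.9 − 2.83 = 32.07 dB

32.07 dB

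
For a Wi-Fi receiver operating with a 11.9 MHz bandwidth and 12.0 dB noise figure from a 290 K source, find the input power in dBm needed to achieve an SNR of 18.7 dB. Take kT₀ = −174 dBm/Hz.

Sensitivity = −174 + 10 log₁₀(B) + NF + SNR_min
= −174 + 70.76 + 12.0 + 18.7
= −72.54 dBm → −72.5 dBm

−72.5 dBm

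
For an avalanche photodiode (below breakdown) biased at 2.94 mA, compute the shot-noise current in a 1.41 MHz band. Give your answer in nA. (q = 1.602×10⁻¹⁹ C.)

36.4 nA

I_n = √(2qI·B)
2qI·B = 2 × 1.602×10⁻¹⁹ × 2.94×10⁻³ × 1.41×10⁶ = 1.33×10⁻¹⁵ A²
I_n = √(1.33×10⁻¹⁵) = 3.64×10⁻⁸ A = 36.4 nA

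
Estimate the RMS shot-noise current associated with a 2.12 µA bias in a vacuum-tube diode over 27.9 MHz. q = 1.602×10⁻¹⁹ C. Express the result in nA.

4.35 nA

I_n = √(2qI·B)
2qI·B = 2 × 1.602×10⁻¹⁹ × 2.12×10⁻⁶ × 2.79×10⁷ = 1.90×10⁻¹⁷ A²
I_n = √(1.90×10⁻¹⁷) = 4.35×10⁻⁹ A = 4.35 nA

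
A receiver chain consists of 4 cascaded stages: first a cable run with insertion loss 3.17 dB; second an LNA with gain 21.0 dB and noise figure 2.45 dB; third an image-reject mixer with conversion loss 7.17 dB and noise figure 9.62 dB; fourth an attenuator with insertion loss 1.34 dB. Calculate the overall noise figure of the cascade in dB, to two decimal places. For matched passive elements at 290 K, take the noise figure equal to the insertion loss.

Convert to linear (a loss of L dB is a gain of −L dB): F_i = 10^(NF_i/10), G_i = 10^(G_i,dB/10)
  Stage 1: F_1 = 10^(3.17/10) = 2.075, G_1 = 10^(−3.17/10) = 0.4819
  Stage 2: F_2 = 10^(2.45/10) = 1.758, G_2 = 10^(21.0/10) = 125.9
  Stage 3: F_3 = 10^(9.62/10) = 9.162, G_3 = 10^(−7.17/10) = 0.1919
  Stage 4: F_4 = 10^(1.34/10) = 1.361, G_4 = 10^(−1.34/10) = 0.7345
Friis cascade:
  F = 2.075 + (1.758 − 1)/0.4819 + (9.162 − 1)/60.67 + (1.361 − 1)/11.64 = 3.813
NF = 10 log₁₀(3.813) = 5.81 dB

5.81 dB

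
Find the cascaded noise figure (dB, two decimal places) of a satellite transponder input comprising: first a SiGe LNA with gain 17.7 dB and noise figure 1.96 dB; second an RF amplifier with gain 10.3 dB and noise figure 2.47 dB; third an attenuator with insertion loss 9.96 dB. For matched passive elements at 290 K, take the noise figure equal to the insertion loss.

Convert to linear (a loss of L dB is a gain of −L dB): F_i = 10^(NF_i/10), G_i = 10^(G_i,dB/10)
  Stage 1: F_1 = 10^(1.96/10) = 1.570, G_1 = 10^(17.7/10) = 58.88
  Stage 2: F_2 = 10^(2.47/10) = 1.766, G_2 = 10^(10.3/10) = 10.72
  Stage 3: F_3 = 10^(9.96/10) = 9.908, G_3 = 10^(−9.96/10) = 0.1009
Friis cascade:
  F = 1.570 + (1.766 − 1)/58.88 + (9.908 − 1)/631.0 = 1.597
NF = 10 log₁₀(1.597) = 2.03 dB

2.03 dB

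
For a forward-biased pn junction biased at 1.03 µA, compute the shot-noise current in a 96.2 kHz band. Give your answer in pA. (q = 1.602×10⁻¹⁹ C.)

I_n = √(2qI·B)
2qI·B = 2 × 1.602×10⁻¹⁹ × 1.03×10⁻⁶ × 9.62×10⁴ = 3.17×10⁻²⁰ A²
I_n = √(3.17×10⁻²⁰) = 1.78×10⁻¹⁰ A = 178 pA

178 pA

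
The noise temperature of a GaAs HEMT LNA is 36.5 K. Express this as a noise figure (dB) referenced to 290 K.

0.515 dB

F = 1 + T_e/T₀ = 1 + 36.5/290 = 1.12586
NF = 10 log₁₀(1.12586) = 0.515 dB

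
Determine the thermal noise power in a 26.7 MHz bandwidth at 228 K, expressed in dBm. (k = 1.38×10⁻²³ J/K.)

P_n = kTB = 1.38×10⁻²³ × 228 × 2.67×10⁷ = 8.40×10⁻¹⁴ W
In dBm: 10 log₁₀(8.40×10⁻¹⁴ / 10⁻³) = −100.8 dBm

−100.8 dBm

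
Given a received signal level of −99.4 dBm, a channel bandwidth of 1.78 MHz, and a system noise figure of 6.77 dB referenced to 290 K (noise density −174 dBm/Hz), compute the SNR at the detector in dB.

5.3 dB

Noise floor: N = −174 + 10 log₁₀(B) + NF
10 log₁₀(1.78×10⁶) = 62.5 dB
N = −174 + 62.5 + 6.77 = −104.73 dBm
SNR = P_sig − N = −99.4 − (−104.73) = 5.33 dB → 5.3 dB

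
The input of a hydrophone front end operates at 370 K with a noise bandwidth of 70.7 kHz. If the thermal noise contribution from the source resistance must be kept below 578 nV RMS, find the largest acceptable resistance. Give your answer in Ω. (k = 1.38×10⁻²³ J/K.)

Johnson–Nyquist: V_n = √(4kTRB) ⇒ R = V_n² / (4kTB)
4kTB = 4 × 1.38×10⁻²³ × 370 × 7.07×10⁴ = 1.44×10⁻¹⁵
R = (5.78×10⁻⁷)² / 1.44×10⁻¹⁵ = 2.31×10² Ω = 231 Ω

231 Ω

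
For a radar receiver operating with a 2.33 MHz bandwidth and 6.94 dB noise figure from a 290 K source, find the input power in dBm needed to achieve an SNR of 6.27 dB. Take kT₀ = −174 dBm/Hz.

−97.1 dBm

Sensitivity = −174 + 10 log₁₀(B) + NF + SNR_min
= −174 + 63.67 + 6.94 + 6.27
= −97.12 dBm → −97.1 dBm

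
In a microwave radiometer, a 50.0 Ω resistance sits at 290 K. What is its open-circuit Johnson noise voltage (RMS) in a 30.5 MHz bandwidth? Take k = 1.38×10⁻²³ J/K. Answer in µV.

4.94 µV

V_n = √(4kTRB)
4kTRB = 4 × 1.38×10⁻²³ × 290 × 5.00×10¹ × 3.05×10⁷ = 2.44×10⁻¹¹ V²
V_n = √(2.44×10⁻¹¹) = 4.94×10⁻⁶ V = 4.94 µV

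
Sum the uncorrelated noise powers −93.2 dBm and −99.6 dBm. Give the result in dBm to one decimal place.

−92.3 dBm

Convert to linear, add, convert back:
P₁ = 4.79×10⁻¹³ W, P₂ = 1.10×10⁻¹³ W
P_tot = 5.88×10⁻¹³ W → 10 log₁₀(P_tot / 10⁻³) = −92.3 dBm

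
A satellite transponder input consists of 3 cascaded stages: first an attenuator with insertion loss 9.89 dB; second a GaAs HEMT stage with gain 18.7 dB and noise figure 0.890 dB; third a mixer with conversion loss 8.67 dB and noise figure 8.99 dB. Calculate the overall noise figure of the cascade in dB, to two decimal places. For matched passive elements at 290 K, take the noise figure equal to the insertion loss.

11.10 dB

Convert to linear (a loss of L dB is a gain of −L dB): F_i = 10^(NF_i/10), G_i = 10^(G_i,dB/10)
  Stage 1: F_1 = 10^(9.89/10) = 9.750, G_1 = 10^(−9.89/10) = 0.1026
  Stage 2: F_2 = 10^(0.890/10) = 1.227, G_2 = 10^(18.7/10) = 74.13
  Stage 3: F_3 = 10^(8.99/10) = 7.925, G_3 = 10^(−8.67/10) = 0.1358
Friis cascade:
  F = 9.750 + (1.227 − 1)/0.1026 + (7.925 − 1)/7.603 = 12.88
NF = 10 log₁₀(12.88) = 11.10 dB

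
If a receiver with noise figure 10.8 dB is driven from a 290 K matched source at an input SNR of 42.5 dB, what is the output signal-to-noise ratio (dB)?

By definition F = SNR_in/SNR_out, so in dB: SNR_out = SNR_in − NF
SNR_out = 42.5 − 10.8 = 31.7 dB

31.7 dB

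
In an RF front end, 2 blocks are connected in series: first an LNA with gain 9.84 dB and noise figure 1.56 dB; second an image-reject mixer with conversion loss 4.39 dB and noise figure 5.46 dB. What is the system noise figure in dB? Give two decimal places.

2.29 dB

Convert to linear (a loss of L dB is a gain of −L dB): F_i = 10^(NF_i/10), G_i = 10^(G_i,dB/10)
  Stage 1: F_1 = 10^(1.56/10) = 1.432, G_1 = 10^(9.84/10) = 9.638
  Stage 2: F_2 = 10^(5.46/10) = 3.516, G_2 = 10^(−4.39/10) = 0.3639
Friis cascade:
  F = 1.432 + (3.516 − 1)/9.638 = 1.693
NF = 10 log₁₀(1.693) = 2.29 dB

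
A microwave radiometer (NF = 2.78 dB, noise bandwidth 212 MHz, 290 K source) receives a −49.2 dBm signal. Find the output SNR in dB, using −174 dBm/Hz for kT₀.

Noise floor: N = −174 + 10 log₁₀(B) + NF
10 log₁₀(2.12×10⁸) = 83.26 dB
N = −174 + 83.26 + 2.78 = −87.96 dBm
SNR = P_sig − N = −49.2 − (−87.96) = 38.76 dB → 38.8 dB

38.8 dB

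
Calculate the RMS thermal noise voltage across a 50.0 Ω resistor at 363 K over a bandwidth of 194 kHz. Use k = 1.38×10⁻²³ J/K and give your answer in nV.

V_n = √(4kTRB)
4kTRB = 4 × 1.38×10⁻²³ × 363 × 5.00×10¹ × 1.94×10⁵ = 1.94×10⁻¹³ V²
V_n = √(1.94×10⁻¹³) = 4.41×10⁻⁷ V = 441 nV

441 nV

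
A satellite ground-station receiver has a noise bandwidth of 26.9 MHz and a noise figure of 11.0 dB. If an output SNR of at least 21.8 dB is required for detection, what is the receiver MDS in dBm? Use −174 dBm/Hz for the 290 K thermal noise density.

Sensitivity = −174 + 10 log₁₀(B) + NF + SNR_min
= −174 + 74.3 + 11.0 + 21.8
= −66.9 dBm → −66.9 dBm

−66.9 dBm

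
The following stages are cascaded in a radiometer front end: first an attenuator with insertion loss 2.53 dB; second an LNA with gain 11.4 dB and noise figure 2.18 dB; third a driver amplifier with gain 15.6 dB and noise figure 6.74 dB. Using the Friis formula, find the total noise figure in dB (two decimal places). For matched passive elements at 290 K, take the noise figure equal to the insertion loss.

5.37 dB

Convert to linear (a loss of L dB is a gain of −L dB): F_i = 10^(NF_i/10), G_i = 10^(G_i,dB/10)
  Stage 1: F_1 = 10^(2.53/10) = 1.791, G_1 = 10^(−2.53/10) = 0.5585
  Stage 2: F_2 = 10^(2.18/10) = 1.652, G_2 = 10^(11.4/10) = 13.80
  Stage 3: F_3 = 10^(6.74/10) = 4.721, G_3 = 10^(15.6/10) = 36.31
Friis cascade:
  F = 1.791 + (1.652 − 1)/0.5585 + (4.721 − 1)/7.709 = 3.441
NF = 10 log₁₀(3.441) = 5.37 dB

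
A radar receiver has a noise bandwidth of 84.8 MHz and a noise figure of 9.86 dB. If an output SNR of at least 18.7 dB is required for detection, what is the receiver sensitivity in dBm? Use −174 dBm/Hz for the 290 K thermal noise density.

Sensitivity = −174 + 10 log₁₀(B) + NF + SNR_min
= −174 + 79.28 + 9.86 + 18.7
= −66.16 dBm → −66.2 dBm

−66.2 dBm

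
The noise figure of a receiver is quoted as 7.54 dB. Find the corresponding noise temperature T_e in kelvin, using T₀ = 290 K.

F = 10^(7.54/10) = 5.67545
T_e = (F − 1)·T₀ = (5.67545 − 1) × 290 = 1356 K

1356 K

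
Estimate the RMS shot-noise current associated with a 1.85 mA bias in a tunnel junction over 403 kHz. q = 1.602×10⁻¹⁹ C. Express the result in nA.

15.5 nA

I_n = √(2qI·B)
2qI·B = 2 × 1.602×10⁻¹⁹ × 1.85×10⁻³ × 4.03×10⁵ = 2.39×10⁻¹⁶ A²
I_n = √(2.39×10⁻¹⁶) = 1.55×10⁻⁸ A = 15.5 nA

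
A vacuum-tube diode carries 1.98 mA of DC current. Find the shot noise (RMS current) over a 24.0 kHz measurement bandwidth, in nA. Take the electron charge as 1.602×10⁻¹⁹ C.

I_n = √(2qI·B)
2qI·B = 2 × 1.602×10⁻¹⁹ × 1.98×10⁻³ × 2.40×10⁴ = 1.52×10⁻¹⁷ A²
I_n = √(1.52×10⁻¹⁷) = 3.90×10⁻⁹ A = 3.90 nA

3.90 nA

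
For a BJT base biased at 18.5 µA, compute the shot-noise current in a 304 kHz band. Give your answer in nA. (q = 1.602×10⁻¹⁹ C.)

1.34 nA

I_n = √(2qI·B)
2qI·B = 2 × 1.602×10⁻¹⁹ × 1.85×10⁻⁵ × 3.04×10⁵ = 1.80×10⁻¹⁸ A²
I_n = √(1.80×10⁻¹⁸) = 1.34×10⁻⁹ A = 1.34 nA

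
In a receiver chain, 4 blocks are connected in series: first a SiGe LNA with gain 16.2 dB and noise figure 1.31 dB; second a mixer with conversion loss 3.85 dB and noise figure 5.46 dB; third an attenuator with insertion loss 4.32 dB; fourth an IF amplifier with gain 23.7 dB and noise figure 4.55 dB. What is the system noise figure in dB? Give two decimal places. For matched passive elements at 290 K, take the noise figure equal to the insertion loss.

Convert to linear (a loss of L dB is a gain of −L dB): F_i = 10^(NF_i/10), G_i = 10^(G_i,dB/10)
  Stage 1: F_1 = 10^(1.31/10) = 1.352, G_1 = 10^(16.2/10) = 41.69
  Stage 2: F_2 = 10^(5.46/10) = 3.516, G_2 = 10^(−3.85/10) = 0.4121
  Stage 3: F_3 = 10^(4.32/10) = 2.704, G_3 = 10^(−4.32/10) = 0.3698
  Stage 4: F_4 = 10^(4.55/10) = 2.851, G_4 = 10^(23.7/10) = 234.4
Friis cascade:
  F = 1.352 + (3.516 − 1)/41.69 + (2.704 − 1)/17.18 + (2.851 − 1)/6.353 = 1.803
NF = 10 log₁₀(1.803) = 2.56 dB

2.56 dB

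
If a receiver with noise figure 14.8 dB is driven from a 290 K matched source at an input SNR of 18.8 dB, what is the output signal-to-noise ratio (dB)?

By definition F = SNR_in/SNR_out, so in dB: SNR_out = SNR_in − NF
SNR_out = 18.8 − 14.8 = 4.0 dB

4.0 dB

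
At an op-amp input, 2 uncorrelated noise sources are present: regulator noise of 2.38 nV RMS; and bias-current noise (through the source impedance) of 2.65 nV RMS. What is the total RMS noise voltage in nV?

3.56 nV

Uncorrelated sources add in power (mean-square): V_tot = √(ΣV_i²)
V_tot = √[(2.38×10⁻⁹)² + (2.65×10⁻⁹)²] = 3.56×10⁻⁹ V = 3.56 nV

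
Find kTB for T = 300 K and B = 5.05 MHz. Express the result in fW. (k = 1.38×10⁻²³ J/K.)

P_n = kTB = 1.38×10⁻²³ × 300 × 5.05×10⁶ = 2.09×10⁻¹⁴ W = 20.9 fW

20.9 fW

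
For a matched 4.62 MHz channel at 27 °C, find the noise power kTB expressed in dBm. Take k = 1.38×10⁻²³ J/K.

T = 27 °C + 273.15 = 300.15 K
P_n = kTB = 1.38×10⁻²³ × 300.15 × 4.62×10⁶ = 1.91×10⁻¹⁴ W
In dBm: 10 log₁₀(1.91×10⁻¹⁴ / 10⁻³) = −107.2 dBm

−107.2 dBm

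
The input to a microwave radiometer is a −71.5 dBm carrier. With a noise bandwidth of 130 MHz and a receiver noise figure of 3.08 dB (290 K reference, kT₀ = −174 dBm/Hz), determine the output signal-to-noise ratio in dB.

Noise floor: N = −174 + 10 log₁₀(B) + NF
10 log₁₀(1.30×10⁸) = 81.14 dB
N = −174 + 81.14 + 3.08 = −89.78 dBm
SNR = P_sig − N = −71.5 − (−89.78) = 18.28 dB → 18.3 dB

18.3 dB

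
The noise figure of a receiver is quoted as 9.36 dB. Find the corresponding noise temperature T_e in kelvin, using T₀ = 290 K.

2213 K

F = 10^(9.36/10) = 8.62979
T_e = (F − 1)·T₀ = (8.62979 − 1) × 290 = 2213 K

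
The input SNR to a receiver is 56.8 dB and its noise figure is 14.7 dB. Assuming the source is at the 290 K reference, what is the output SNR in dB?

By definition F = SNR_in/SNR_out, so in dB: SNR_out = SNR_in − NF
SNR_out = 56.8 − 14.7 = 42.1 dB

42.1 dB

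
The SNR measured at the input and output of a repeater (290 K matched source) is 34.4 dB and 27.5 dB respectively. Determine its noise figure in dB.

NF (dB) = SNR_in(dB) − SNR_out(dB) when the source is at T₀
NF = 34.4 − 27.5 = 6.9 dB

6.9 dB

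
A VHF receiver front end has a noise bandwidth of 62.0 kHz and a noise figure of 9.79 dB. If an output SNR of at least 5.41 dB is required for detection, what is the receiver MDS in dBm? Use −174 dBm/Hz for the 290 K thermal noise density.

Sensitivity = −174 + 10 log₁₀(B) + NF + SNR_min
= −174 + 47.92 + 9.79 + 5.41
= −110.88 dBm → −110.9 dBm

−110.9 dBm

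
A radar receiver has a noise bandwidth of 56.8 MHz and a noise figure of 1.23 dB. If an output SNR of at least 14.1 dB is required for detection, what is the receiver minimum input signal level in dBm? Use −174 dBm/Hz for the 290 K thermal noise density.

Sensitivity = −174 + 10 log₁₀(B) + NF + SNR_min
= −174 + 77.54 + 1.23 + 14.1
= −81.13 dBm → −81.1 dBm

−81.1 dBm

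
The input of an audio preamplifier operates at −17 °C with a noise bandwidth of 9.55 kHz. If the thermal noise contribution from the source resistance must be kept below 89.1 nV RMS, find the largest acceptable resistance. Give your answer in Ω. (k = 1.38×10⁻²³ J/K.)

58.8 Ω

T = −17 °C + 273.15 = 256.15 K
Johnson–Nyquist: V_n = √(4kTRB) ⇒ R = V_n² / (4kTB)
4kTB = 4 × 1.38×10⁻²³ × 256.15 × 9.55×10³ = 1.35×10⁻¹⁶
R = (8.91×10⁻⁸)² / 1.35×10⁻¹⁶ = 5.88×10¹ Ω = 58.8 Ω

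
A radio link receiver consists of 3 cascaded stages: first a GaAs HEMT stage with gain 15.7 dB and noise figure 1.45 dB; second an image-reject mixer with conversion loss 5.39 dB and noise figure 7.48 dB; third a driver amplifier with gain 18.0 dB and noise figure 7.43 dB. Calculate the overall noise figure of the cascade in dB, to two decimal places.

Convert to linear (a loss of L dB is a gain of −L dB): F_i = 10^(NF_i/10), G_i = 10^(G_i,dB/10)
  Stage 1: F_1 = 10^(1.45/10) = 1.396, G_1 = 10^(15.7/10) = 37.15
  Stage 2: F_2 = 10^(7.48/10) = 5.598, G_2 = 10^(−5.39/10) = 0.2891
  Stage 3: F_3 = 10^(7.43/10) = 5.534, G_3 = 10^(18.0/10) = 63.10
Friis cascade:
  F = 1.396 + (5.598 − 1)/37.15 + (5.534 − 1)/10.74 = 1.942
NF = 10 log₁₀(1.942) = 2.88 dB

2.88 dB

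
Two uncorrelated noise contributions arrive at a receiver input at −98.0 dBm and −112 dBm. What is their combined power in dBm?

Convert to linear, add, convert back:
P₁ = 1.58×10⁻¹³ W, P₂ = 6.31×10⁻¹⁵ W
P_tot = 1.65×10⁻¹³ W → 10 log₁₀(P_tot / 10⁻³) = −97.8 dBm

−97.8 dBm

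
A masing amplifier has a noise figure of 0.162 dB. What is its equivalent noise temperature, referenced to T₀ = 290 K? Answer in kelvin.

11.0 K

F = 10^(0.162/10) = 1.03801
T_e = (F − 1)·T₀ = (1.03801 − 1) × 290 = 11.0 K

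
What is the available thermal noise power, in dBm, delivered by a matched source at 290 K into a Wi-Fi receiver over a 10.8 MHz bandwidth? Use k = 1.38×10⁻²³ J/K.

−103.6 dBm

P_n = kTB = 1.38×10⁻²³ × 290 × 1.08×10⁷ = 4.32×10⁻¹⁴ W
In dBm: 10 log₁₀(4.32×10⁻¹⁴ / 10⁻³) = −103.6 dBm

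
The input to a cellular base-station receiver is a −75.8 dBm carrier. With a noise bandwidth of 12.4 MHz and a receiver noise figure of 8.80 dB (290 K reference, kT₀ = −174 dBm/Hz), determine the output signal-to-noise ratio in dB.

18.5 dB

Noise floor: N = −174 + 10 log₁₀(B) + NF
10 log₁₀(1.24×10⁷) = 70.93 dB
N = −174 + 70.93 + 8.80 = −94.27 dBm
SNR = P_sig − N = −75.8 − (−94.27) = 18.47 dB → 18.5 dB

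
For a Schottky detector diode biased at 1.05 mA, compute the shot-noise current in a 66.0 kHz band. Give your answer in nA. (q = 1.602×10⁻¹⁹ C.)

I_n = √(2qI·B)
2qI·B = 2 × 1.602×10⁻¹⁹ × 1.05×10⁻³ × 6.60×10⁴ = 2.22×10⁻¹⁷ A²
I_n = √(2.22×10⁻¹⁷) = 4.71×10⁻⁹ A = 4.71 nA

4.71 nA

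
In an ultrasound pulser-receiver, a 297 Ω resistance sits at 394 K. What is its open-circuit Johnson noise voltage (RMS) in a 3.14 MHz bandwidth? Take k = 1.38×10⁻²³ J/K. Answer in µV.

V_n = √(4kTRB)
4kTRB = 4 × 1.38×10⁻²³ × 394 × 2.97×10² × 3.14×10⁶ = 2.03×10⁻¹¹ V²
V_n = √(2.03×10⁻¹¹) = 4.50×10⁻⁶ V = 4.50 µV

4.50 µV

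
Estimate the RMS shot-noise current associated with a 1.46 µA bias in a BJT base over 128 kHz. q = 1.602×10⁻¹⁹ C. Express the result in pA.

I_n = √(2qI·B)
2qI·B = 2 × 1.602×10⁻¹⁹ × 1.46×10⁻⁶ × 1.28×10⁵ = 5.99×10⁻²⁰ A²
I_n = √(5.99×10⁻²⁰) = 2.45×10⁻¹⁰ A = 245 pA

245 pA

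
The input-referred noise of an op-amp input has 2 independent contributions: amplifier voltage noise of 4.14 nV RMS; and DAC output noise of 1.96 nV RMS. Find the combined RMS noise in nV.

Uncorrelated sources add in power (mean-square): V_tot = √(ΣV_i²)
V_tot = √[(4.14×10⁻⁹)² + (1.96×10⁻⁹)²] = 4.58×10⁻⁹ V = 4.58 nV

4.58 nV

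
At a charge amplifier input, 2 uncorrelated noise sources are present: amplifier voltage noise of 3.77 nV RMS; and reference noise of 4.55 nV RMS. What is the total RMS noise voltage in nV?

Uncorrelated sources add in power (mean-square): V_tot = √(ΣV_i²)
V_tot = √[(3.77×10⁻⁹)² + (4.55×10⁻⁹)²] = 5.91×10⁻⁹ V = 5.91 nV

5.91 nV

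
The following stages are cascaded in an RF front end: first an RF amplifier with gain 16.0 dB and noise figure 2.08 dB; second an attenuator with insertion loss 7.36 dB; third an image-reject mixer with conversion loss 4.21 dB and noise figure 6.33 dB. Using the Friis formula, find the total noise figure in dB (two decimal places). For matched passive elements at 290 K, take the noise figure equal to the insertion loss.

Convert to linear (a loss of L dB is a gain of −L dB): F_i = 10^(NF_i/10), G_i = 10^(G_i,dB/10)
  Stage 1: F_1 = 10^(2.08/10) = 1.614, G_1 = 10^(16.0/10) = 39.81
  Stage 2: F_2 = 10^(7.36/10) = 5.445, G_2 = 10^(−7.36/10) = 0.1837
  Stage 3: F_3 = 10^(6.33/10) = 4.295, G_3 = 10^(−4.21/10) = 0.3793
Friis cascade:
  F = 1.614 + (5.445 − 1)/39.81 + (4.295 − 1)/7.311 = 2.177
NF = 10 log₁₀(2.177) = 3.38 dB

3.38 dB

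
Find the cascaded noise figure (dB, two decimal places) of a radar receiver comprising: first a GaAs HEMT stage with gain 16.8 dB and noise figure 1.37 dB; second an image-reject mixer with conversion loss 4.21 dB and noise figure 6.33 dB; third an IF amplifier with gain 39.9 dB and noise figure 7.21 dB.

2.24 dB

Convert to linear (a loss of L dB is a gain of −L dB): F_i = 10^(NF_i/10), G_i = 10^(G_i,dB/10)
  Stage 1: F_1 = 10^(1.37/10) = 1.371, G_1 = 10^(16.8/10) = 47.86
  Stage 2: F_2 = 10^(6.33/10) = 4.295, G_2 = 10^(−4.21/10) = 0.3793
  Stage 3: F_3 = 10^(7.21/10) = 5.260, G_3 = 10^(39.9/10) = 9772
Friis cascade:
  F = 1.371 + (4.295 − 1)/47.86 + (5.260 − 1)/18.16 = 1.674
NF = 10 log₁₀(1.674) = 2.24 dB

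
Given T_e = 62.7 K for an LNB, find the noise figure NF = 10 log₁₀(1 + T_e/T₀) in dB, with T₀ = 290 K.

0.850 dB

F = 1 + T_e/T₀ = 1 + 62.7/290 = 1.21621
NF = 10 log₁₀(1.21621) = 0.850 dB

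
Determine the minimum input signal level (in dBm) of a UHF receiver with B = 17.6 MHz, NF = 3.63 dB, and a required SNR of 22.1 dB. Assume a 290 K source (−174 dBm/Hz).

−75.8 dBm

Sensitivity = −174 + 10 log₁₀(B) + NF + SNR_min
= −174 + 72.46 + 3.63 + 22.1
= −75.81 dBm → −75.8 dBm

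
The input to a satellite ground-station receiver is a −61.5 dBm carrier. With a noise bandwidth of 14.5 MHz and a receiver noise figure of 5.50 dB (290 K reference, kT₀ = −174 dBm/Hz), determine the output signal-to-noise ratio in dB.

35.4 dB

Noise floor: N = −174 + 10 log₁₀(B) + NF
10 log₁₀(1.45×10⁷) = 71.61 dB
N = −174 + 71.61 + 5.50 = −96.89 dBm
SNR = P_sig − N = −61.5 − (−96.89) = 35.39 dB → 35.4 dB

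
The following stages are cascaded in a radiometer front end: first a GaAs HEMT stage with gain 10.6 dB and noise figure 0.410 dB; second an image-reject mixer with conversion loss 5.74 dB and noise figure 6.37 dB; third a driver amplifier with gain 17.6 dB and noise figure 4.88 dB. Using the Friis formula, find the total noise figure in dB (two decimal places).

3.15 dB

Convert to linear (a loss of L dB is a gain of −L dB): F_i = 10^(NF_i/10), G_i = 10^(G_i,dB/10)
  Stage 1: F_1 = 10^(0.410/10) = 1.099, G_1 = 10^(10.6/10) = 11.48
  Stage 2: F_2 = 10^(6.37/10) = 4.335, G_2 = 10^(−5.74/10) = 0.2667
  Stage 3: F_3 = 10^(4.88/10) = 3.076, G_3 = 10^(17.6/10) = 57.54
Friis cascade:
  F = 1.099 + (4.335 − 1)/11.48 + (3.076 − 1)/3.062 = 2.068
NF = 10 log₁₀(2.068) = 3.15 dB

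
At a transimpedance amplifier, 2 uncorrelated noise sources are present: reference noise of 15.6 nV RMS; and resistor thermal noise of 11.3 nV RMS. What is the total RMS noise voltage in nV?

Uncorrelated sources add in power (mean-square): V_tot = √(ΣV_i²)
V_tot = √[(1.56×10⁻⁸)² + (1.13×10⁻⁸)²] = 1.93×10⁻⁸ V = 19.3 nV

19.3 nV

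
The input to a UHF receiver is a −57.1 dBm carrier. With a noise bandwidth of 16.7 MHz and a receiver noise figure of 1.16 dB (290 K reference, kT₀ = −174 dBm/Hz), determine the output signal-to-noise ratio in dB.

Noise floor: N = −174 + 10 log₁₀(B) + NF
10 log₁₀(1.67×10⁷) = 72.23 dB
N = −174 + 72.23 + 1.16 = −100.61 dBm
SNR = P_sig − N = −57.1 − (−100.61) = 43.51 dB → 43.5 dB

43.5 dB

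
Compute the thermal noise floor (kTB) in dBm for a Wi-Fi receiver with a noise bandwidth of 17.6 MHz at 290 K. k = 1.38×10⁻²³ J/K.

P_n = kTB = 1.38×10⁻²³ × 290 × 1.76×10⁷ = 7.04×10⁻¹⁴ W
In dBm: 10 log₁₀(7.04×10⁻¹⁴ / 10⁻³) = −101.5 dBm

−101.5 dBm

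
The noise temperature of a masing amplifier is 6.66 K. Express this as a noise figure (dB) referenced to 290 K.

0.099 dB

F = 1 + T_e/T₀ = 1 + 6.66/290 = 1.02297
NF = 10 log₁₀(1.02297) = 0.099 dB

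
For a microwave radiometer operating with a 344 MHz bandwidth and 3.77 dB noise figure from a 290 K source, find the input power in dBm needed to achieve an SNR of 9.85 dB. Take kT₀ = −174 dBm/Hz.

Sensitivity = −174 + 10 log₁₀(B) + NF + SNR_min
= −174 + 85.37 + 3.77 + 9.85
= −75.01 dBm → −75.0 dBm

−75.0 dBm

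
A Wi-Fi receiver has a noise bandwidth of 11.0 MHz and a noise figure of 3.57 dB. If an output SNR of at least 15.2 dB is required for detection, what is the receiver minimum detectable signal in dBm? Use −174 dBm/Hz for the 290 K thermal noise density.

Sensitivity = −174 + 10 log₁₀(B) + NF + SNR_min
= −174 + 70.41 + 3.57 + 15.2
= −84.82 dBm → −84.8 dBm

−84.8 dBm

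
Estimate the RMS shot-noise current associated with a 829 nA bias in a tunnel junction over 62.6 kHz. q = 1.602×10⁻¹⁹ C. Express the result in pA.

I_n = √(2qI·B)
2qI·B = 2 × 1.602×10⁻¹⁹ × 8.29×10⁻⁷ × 6.26×10⁴ = 1.66×10⁻²⁰ A²
I_n = √(1.66×10⁻²⁰) = 1.29×10⁻¹⁰ A = 129 pA

129 pA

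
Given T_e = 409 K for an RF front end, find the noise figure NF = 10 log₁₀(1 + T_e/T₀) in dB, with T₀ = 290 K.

F = 1 + T_e/T₀ = 1 + 409/290 = 2.41034
NF = 10 log₁₀(2.41034) = 3.82 dB

3.82 dB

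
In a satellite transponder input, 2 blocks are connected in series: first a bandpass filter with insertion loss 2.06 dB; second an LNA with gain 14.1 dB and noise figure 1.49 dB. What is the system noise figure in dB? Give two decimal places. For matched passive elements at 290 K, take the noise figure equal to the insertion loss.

3.55 dB

Convert to linear (a loss of L dB is a gain of −L dB): F_i = 10^(NF_i/10), G_i = 10^(G_i,dB/10)
  Stage 1: F_1 = 10^(2.06/10) = 1.607, G_1 = 10^(−2.06/10) = 0.6223
  Stage 2: F_2 = 10^(1.49/10) = 1.409, G_2 = 10^(14.1/10) = 25.70
Friis cascade:
  F = 1.607 + (1.409 − 1)/0.6223 = 2.265
NF = 10 log₁₀(2.265) = 3.55 dB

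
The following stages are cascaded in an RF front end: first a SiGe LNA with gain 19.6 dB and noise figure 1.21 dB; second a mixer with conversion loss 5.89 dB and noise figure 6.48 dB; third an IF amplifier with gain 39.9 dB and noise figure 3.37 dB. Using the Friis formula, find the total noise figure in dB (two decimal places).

Convert to linear (a loss of L dB is a gain of −L dB): F_i = 10^(NF_i/10), G_i = 10^(G_i,dB/10)
  Stage 1: F_1 = 10^(1.21/10) = 1.321, G_1 = 10^(19.6/10) = 91.20
  Stage 2: F_2 = 10^(6.48/10) = 4.446, G_2 = 10^(−5.89/10) = 0.2576
  Stage 3: F_3 = 10^(3.37/10) = 2.173, G_3 = 10^(39.9/10) = 9772
Friis cascade:
  F = 1.321 + (4.446 − 1)/91.20 + (2.173 − 1)/23.50 = 1.409
NF = 10 log₁₀(1.409) = 1.49 dB

1.49 dB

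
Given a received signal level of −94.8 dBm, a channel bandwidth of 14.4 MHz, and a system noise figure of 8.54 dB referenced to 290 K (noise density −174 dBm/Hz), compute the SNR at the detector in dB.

−0.9 dB

Noise floor: N = −174 + 10 log₁₀(B) + NF
10 log₁₀(1.44×10⁷) = 71.58 dB
N = −174 + 71.58 + 8.54 = −93.88 dBm
SNR = P_sig − N = −94.8 − (−93.88) = −0.92 dB → −0.9 dB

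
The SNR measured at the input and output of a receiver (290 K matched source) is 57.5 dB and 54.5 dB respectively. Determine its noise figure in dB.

NF (dB) = SNR_in(dB) − SNR_out(dB) when the source is at T₀
NF = 57.5 − 54.5 = 3.0 dB

3.0 dB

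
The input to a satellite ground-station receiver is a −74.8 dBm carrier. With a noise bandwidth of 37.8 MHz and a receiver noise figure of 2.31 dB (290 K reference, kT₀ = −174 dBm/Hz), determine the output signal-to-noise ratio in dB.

21.1 dB

Noise floor: N = −174 + 10 log₁₀(B) + NF
10 log₁₀(3.78×10⁷) = 75.77 dB
N = −174 + 75.77 + 2.31 = −95.92 dBm
SNR = P_sig − N = −74.8 − (−95.92) = 21.12 dB → 21.1 dB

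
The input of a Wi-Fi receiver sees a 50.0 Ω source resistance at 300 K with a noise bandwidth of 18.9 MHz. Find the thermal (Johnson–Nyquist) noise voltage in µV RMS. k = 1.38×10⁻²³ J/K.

3.96 µV

V_n = √(4kTRB)
4kTRB = 4 × 1.38×10⁻²³ × 300 × 5.00×10¹ × 1.89×10⁷ = 1.56×10⁻¹¹ V²
V_n = √(1.56×10⁻¹¹) = 3.96×10⁻⁶ V = 3.96 µV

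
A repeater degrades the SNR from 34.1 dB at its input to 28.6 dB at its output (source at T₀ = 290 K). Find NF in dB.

NF (dB) = SNR_in(dB) − SNR_out(dB) when the source is at T₀
NF = 34.1 − 28.6 = 5.5 dB

5.5 dB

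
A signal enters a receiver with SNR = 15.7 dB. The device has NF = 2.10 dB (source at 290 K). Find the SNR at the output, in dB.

13.60 dB

By definition F = SNR_in/SNR_out, so in dB: SNR_out = SNR_in − NF
SNR_out = 15.7 − 2.10 = 13.60 dB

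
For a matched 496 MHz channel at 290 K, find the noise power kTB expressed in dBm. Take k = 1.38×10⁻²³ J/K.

−87.0 dBm

P_n = kTB = 1.38×10⁻²³ × 290 × 4.96×10⁸ = 1.98×10⁻¹² W
In dBm: 10 log₁₀(1.98×10⁻¹² / 10⁻³) = −87.0 dBm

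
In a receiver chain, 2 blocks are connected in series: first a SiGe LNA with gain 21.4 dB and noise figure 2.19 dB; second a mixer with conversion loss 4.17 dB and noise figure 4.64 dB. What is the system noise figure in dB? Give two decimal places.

2.23 dB

Convert to linear (a loss of L dB is a gain of −L dB): F_i = 10^(NF_i/10), G_i = 10^(G_i,dB/10)
  Stage 1: F_1 = 10^(2.19/10) = 1.656, G_1 = 10^(21.4/10) = 138.0
  Stage 2: F_2 = 10^(4.64/10) = 2.911, G_2 = 10^(−4.17/10) = 0.3828
Friis cascade:
  F = 1.656 + (2.911 − 1)/138.0 = 1.670
NF = 10 log₁₀(1.670) = 2.23 dB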